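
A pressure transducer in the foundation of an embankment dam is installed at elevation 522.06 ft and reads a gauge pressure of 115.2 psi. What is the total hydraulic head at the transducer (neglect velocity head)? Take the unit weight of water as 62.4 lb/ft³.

ψ = 144·P/γ = 144 × 115.2 / 62.4 = 265.85 ft.
h = z + ψ = 522.06 + 265.85 = 787.91 ft.

h ≈ 787.91 ft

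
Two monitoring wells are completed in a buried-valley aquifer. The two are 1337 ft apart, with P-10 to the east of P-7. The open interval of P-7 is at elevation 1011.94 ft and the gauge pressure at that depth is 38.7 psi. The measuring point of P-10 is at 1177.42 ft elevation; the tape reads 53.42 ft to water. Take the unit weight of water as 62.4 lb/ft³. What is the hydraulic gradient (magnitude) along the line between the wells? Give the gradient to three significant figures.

i ≈ 0.0170

Pressure head at P-7: ψ = 144·P/γ = 144 × 38.7 / 62.4 = 89.31 ft.
Total head at P-7: h = z + ψ = 1011.94 + 89.31 = 1101.25 ft.
Total head at P-10: h = 1177.42 − 53.42 = 1124.00 ft.
Head difference: h(P-7) − h(P-10) = 1101.25 − 1124.00 = -22.75 ft.
Hydraulic gradient: i = |Δh| / L = 22.75 / 1337 = 0.0170.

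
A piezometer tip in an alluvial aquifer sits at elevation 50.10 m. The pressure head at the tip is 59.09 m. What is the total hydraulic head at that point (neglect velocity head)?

h ≈ 109.19 m

h = z + ψ = 50.10 + 59.09 = 109.19 m.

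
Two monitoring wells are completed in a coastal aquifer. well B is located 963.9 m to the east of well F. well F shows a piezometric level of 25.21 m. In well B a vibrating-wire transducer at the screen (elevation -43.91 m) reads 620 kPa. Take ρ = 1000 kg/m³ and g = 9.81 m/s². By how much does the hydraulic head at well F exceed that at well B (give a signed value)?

Δh ≈ 5.92 m

Total head at well F: h = 25.21 m (water level in the piezometer is the total head).
Pressure head at well B: ψ = P/(ρg) = 620×1000 / (1000 × 9.81) = 63.20 m.
Total head at well B: h = z + ψ = -43.91 + 63.20 = 19.29 m.
Head difference: h(well F) − h(well B) = 25.21 − 19.29 = 5.92 m.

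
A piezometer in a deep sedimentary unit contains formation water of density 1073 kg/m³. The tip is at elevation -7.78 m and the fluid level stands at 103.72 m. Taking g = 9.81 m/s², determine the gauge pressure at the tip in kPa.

Pressure head ψ = h − z = 103.72 − (-7.78) = 111.50 m.
P = ρgψ = 1073 × 9.81 × 111.50 = 1173663 Pa ≈ 1170 kPa.

P ≈ 1170 kPa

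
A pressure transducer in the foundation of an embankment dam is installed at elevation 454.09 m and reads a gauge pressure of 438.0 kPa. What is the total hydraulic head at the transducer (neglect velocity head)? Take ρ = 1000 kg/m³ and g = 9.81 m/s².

h ≈ 498.74 m

ψ = P/(ρg) = 438.0×1000 / (1000 × 9.81) = 44.65 m.
h = z + ψ = 454.09 + 44.65 = 498.74 m.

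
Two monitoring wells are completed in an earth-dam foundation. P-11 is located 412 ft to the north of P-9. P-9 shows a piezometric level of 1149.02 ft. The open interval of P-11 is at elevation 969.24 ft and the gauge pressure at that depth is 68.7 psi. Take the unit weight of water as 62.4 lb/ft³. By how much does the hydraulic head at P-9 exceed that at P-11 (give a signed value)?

Δh ≈ 21.24 ft

Total head at P-9: h = 1149.02 ft (water level in the piezometer is the total head).
Pressure head at P-11: ψ = 144·P/γ = 144 × 68.7 / 62.4 = 158.54 ft.
Total head at P-11: h = z + ψ = 969.24 + 158.54 = 1127.78 ft.
Head difference: h(P-9) − h(P-11) = 1149.02 − 1127.78 = 21.24 ft.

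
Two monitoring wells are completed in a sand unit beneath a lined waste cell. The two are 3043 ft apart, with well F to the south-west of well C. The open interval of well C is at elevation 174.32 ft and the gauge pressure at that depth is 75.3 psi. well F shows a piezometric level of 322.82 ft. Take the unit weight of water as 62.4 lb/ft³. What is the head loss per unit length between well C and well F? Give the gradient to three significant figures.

Pressure head at well C: ψ = 144·P/γ = 144 × 75.3 / 62.4 = 173.77 ft.
Total head at well C: h = z + ψ = 174.32 + 173.77 = 348.09 ft.
Total head at well F: h = 322.82 ft (water level in the piezometer is the total head).
Head difference: h(well C) − h(well F) = 348.09 − 322.82 = 25.27 ft.
Hydraulic gradient: i = |Δh| / L = 25.27 / 3043 = 0.00830.

i ≈ 0.00830 ft/ft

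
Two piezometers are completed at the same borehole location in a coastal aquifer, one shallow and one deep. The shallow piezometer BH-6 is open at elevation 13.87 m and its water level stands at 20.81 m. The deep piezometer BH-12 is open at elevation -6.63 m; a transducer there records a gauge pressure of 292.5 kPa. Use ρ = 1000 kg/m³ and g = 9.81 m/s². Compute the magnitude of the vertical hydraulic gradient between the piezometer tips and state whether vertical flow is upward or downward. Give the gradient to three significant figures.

Total head at BH-6: h = 20.81 m (water level in the standpipe).
Pressure head at BH-12: ψ = P/(ρg) = 292.5×1000 / (1000 × 9.81) = 29.82 m.
Total head at BH-12: h = z + ψ = -6.63 + 29.82 = 23.19 m.
Δh = h(BH-6) − h(BH-12) = 20.81 − 23.19 = -2.38 m.
Vertical separation Δz = 13.87 − (-6.63) = 20.50 m.
|i_v| = |Δh| / Δz = 2.38 / 20.50 = 0.116.
Head is higher in the deep piezometer, so vertical flow is upward (discharge condition).

|i_v| ≈ 0.116; vertical flow is upward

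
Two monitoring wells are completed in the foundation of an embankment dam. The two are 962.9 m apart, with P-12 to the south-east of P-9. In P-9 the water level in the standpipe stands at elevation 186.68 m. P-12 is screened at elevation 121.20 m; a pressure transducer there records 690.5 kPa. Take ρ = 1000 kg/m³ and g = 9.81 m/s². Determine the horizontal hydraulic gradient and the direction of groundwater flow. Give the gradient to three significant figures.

Total head at P-9: h = 186.68 m (water level in the piezometer is the total head).
Pressure head at P-12: ψ = P/(ρg) = 690.5×1000 / (1000 × 9.81) = 70.39 m.
Total head at P-12: h = z + ψ = 121.20 + 70.39 = 191.59 m.
Head difference: h(P-9) − h(P-12) = 186.68 − 191.59 = -4.91 m.
Hydraulic gradient: i = |Δh| / L = 4.91 / 962.9 = 0.00510.
Flow is from higher to lower head: from P-12 toward P-9, i.e. toward the north-west.

i ≈ 0.00510; groundwater flows toward the north-west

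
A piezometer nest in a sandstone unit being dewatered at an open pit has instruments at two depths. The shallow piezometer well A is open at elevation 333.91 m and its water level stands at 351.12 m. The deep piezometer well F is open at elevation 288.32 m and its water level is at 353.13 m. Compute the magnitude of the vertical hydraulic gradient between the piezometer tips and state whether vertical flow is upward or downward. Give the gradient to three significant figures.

Total head at well A: h = 351.12 m (water level in the standpipe).
Total head at well F: h = 353.13 m.
Δh = h(well A) − h(well F) = 351.12 − 353.13 = -2.01 m.
Vertical separation Δz = 333.91 − 288.32 = 45.59 m.
|i_v| = |Δh| / Δz = 2.01 / 45.59 = 0.0441.
Head is higher in the deep piezometer, so vertical flow is upward (discharge condition).

|i_v| ≈ 0.0441; vertical flow is upward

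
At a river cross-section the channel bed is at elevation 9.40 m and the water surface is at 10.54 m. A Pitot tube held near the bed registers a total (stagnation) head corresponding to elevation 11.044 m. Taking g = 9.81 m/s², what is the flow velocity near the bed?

Near the bed, under hydrostatic conditions, the piezometric head (z + ψ) equals the free-surface elevation, 10.54 m.
Velocity head = total − piezometric = 11.044 − 10.54 = 0.504 m.
v = √(2g·h_v) = √(2 × 9.81 × 0.504) = 3.14 m/s.

v ≈ 3.14 m/s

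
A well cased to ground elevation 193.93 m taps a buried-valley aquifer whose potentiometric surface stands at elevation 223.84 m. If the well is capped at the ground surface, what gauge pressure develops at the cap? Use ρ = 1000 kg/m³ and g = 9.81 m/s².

P ≈ 293 kPa

Head above the cap: Δh = 223.84 − 193.93 = 29.91 m.
P = ρgΔh = 1000 × 9.81 × 29.91 = 293417 Pa ≈ 293 kPa.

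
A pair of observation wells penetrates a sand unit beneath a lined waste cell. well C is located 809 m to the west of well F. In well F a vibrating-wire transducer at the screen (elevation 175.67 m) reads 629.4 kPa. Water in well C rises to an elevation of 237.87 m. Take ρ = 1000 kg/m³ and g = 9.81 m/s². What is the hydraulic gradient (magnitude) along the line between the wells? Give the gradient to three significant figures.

i ≈ 0.00242

Pressure head at well F: ψ = P/(ρg) = 629.4×1000 / (1000 × 9.81) = 64.16 m.
Total head at well F: h = z + ψ = 175.67 + 64.16 = 239.83 m.
Total head at well C: h = 237.87 m (water level in the piezometer is the total head).
Head difference: h(well F) − h(well C) = 239.83 − 237.87 = 1.96 m.
Hydraulic gradient: i = |Δh| / L = 1.96 / 809 = 0.00242.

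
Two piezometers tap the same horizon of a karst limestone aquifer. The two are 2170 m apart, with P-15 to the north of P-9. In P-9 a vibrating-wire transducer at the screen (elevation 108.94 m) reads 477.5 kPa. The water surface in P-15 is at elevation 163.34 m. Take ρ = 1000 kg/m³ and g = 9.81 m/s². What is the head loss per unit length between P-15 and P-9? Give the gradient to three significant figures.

i ≈ 0.00264 m/m

Pressure head at P-9: ψ = P/(ρg) = 477.5×1000 / (1000 × 9.81) = 48.67 m.
Total head at P-9: h = z + ψ = 108.94 + 48.67 = 157.61 m.
Total head at P-15: h = 163.34 m (water level in the piezometer is the total head).
Head difference: h(P-9) − h(P-15) = 157.61 − 163.34 = -5.73 m.
Hydraulic gradient: i = |Δh| / L = 5.73 / 2170 = 0.00264.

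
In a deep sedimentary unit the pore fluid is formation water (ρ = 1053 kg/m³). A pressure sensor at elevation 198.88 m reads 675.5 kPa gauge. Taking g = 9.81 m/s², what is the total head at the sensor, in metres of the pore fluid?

ψ = P/(ρg) = 675.5×1000 / (1053 × 9.81) = 65.39 m.
h = z + ψ = 198.88 + 65.39 = 264.27 m.

h ≈ 264.27 m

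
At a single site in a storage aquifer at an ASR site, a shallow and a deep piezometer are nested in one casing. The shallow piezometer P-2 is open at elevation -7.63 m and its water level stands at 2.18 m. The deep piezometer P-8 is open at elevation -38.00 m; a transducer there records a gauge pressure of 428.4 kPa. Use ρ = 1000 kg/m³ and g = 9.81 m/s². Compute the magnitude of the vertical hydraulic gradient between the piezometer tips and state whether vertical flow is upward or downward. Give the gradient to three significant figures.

|i_v| ≈ 0.115; vertical flow is upward

Total head at P-2: h = 2.18 m (water level in the standpipe).
Pressure head at P-8: ψ = P/(ρg) = 428.4×1000 / (1000 × 9.81) = 43.67 m.
Total head at P-8: h = z + ψ = -38.00 + 43.67 = 5.67 m.
Δh = h(P-2) − h(P-8) = 2.18 − 5.67 = -3.49 m.
Vertical separation Δz = -7.63 − (-38.00) = 30.37 m.
|i_v| = |Δh| / Δz = 3.49 / 30.37 = 0.115.
Head is higher in the deep piezometer, so vertical flow is upward (discharge condition).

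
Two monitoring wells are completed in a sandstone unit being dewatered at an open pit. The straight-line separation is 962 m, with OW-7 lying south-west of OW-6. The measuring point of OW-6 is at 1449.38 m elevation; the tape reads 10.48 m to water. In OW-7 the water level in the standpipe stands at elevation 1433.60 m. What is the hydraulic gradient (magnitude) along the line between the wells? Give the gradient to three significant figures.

Total head at OW-6: h = 1449.38 − 10.48 = 1438.90 m.
Total head at OW-7: h = 1433.60 m (water level in the piezometer is the total head).
Head difference: h(OW-6) − h(OW-7) = 1438.90 − 1433.60 = 5.30 m.
Hydraulic gradient: i = |Δh| / L = 5.30 / 962 = 0.00551.

i ≈ 0.00551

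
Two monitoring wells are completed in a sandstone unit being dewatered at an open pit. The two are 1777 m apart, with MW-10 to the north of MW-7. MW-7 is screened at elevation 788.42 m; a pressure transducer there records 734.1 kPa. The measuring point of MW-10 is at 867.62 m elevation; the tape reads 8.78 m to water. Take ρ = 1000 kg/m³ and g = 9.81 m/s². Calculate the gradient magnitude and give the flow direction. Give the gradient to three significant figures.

Pressure head at MW-7: ψ = P/(ρg) = 734.1×1000 / (1000 × 9.81) = 74.83 m.
Total head at MW-7: h = z + ψ = 788.42 + 74.83 = 863.25 m.
Total head at MW-10: h = 867.62 − 8.78 = 858.84 m.
Head difference: h(MW-7) − h(MW-10) = 863.25 − 858.84 = 4.41 m.
Hydraulic gradient: i = |Δh| / L = 4.41 / 1777 = 0.00248.
Flow is from higher to lower head: from MW-7 toward MW-10, i.e. toward the north.

i ≈ 0.00248; groundwater flows toward the north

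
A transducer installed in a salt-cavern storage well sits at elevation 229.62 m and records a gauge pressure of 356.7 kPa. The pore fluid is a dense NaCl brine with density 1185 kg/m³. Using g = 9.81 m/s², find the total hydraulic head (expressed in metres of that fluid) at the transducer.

h ≈ 260.30 m

ψ = P/(ρg) = 356.7×1000 / (1185 × 9.81) = 30.68 m.
h = z + ψ = 229.62 + 30.68 = 260.30 m.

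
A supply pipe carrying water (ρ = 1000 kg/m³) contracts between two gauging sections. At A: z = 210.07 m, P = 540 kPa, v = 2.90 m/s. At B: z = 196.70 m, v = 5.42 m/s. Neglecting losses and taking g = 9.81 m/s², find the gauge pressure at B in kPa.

P₂ ≈ 661 kPa

Pressure head at A: ψ₁ = P₁/(ρg) = 540×1000 / (1000 × 9.81) = 55.05 m.
Velocity heads: v₁²/2g = 2.90²/19.62 = 0.429 m; v₂²/2g = 5.42²/19.62 = 1.497 m.
Total head H = z₁ + ψ₁ + v₁²/2g = 210.07 + 55.05 + 0.429 = 265.55 m.
ψ₂ = H − z₂ − v₂²/2g = 265.55 − 196.70 − 1.497 = 67.35 m.
P₂ = ρgψ₂ = 1000 × 9.81 × 67.35 ≈ 661 kPa.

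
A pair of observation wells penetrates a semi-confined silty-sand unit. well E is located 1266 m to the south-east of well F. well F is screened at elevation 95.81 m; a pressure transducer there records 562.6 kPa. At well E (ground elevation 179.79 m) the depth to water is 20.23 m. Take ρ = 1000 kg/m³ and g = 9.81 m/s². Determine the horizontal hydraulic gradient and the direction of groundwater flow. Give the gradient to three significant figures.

i ≈ 0.00506; groundwater flows toward the north-west

Pressure head at well F: ψ = P/(ρg) = 562.6×1000 / (1000 × 9.81) = 57.35 m.
Total head at well F: h = z + ψ = 95.81 + 57.35 = 153.16 m.
Total head at well E: h = 179.79 − 20.23 = 159.56 m.
Head difference: h(well F) − h(well E) = 153.16 − 159.56 = -6.40 m.
Hydraulic gradient: i = |Δh| / L = 6.40 / 1266 = 0.00506.
Flow is from higher to lower head: from well E toward well F, i.e. toward the north-west.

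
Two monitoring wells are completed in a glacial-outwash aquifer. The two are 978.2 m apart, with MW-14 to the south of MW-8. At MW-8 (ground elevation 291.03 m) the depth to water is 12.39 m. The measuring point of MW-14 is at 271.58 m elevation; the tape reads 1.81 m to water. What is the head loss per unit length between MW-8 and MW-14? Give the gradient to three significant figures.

Total head at MW-8: h = 291.03 − 12.39 = 278.64 m.
Total head at MW-14: h = 271.58 − 1.81 = 269.77 m.
Head difference: h(MW-8) − h(MW-14) = 278.64 − 269.77 = 8.87 m.
Hydraulic gradient: i = |Δh| / L = 8.87 / 978.2 = 0.00907.

i ≈ 0.00907 m/m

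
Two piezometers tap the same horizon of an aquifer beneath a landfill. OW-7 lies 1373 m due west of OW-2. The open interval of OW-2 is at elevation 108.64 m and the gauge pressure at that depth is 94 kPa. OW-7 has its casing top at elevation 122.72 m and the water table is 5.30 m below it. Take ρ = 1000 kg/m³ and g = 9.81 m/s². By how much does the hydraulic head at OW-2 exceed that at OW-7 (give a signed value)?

Δh ≈ 0.80 m

Pressure head at OW-2: ψ = P/(ρg) = 94×1000 / (1000 × 9.81) = 9.58 m.
Total head at OW-2: h = z + ψ = 108.64 + 9.58 = 118.22 m.
Total head at OW-7: h = 122.72 − 5.30 = 117.42 m.
Head difference: h(OW-2) − h(OW-7) = 118.22 − 117.42 = 0.80 m.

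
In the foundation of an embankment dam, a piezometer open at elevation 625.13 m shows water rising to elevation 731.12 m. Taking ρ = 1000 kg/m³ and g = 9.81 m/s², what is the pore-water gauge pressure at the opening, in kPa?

P ≈ 1040 kPa

Pressure head ψ = h − z = 731.12 − 625.13 = 105.99 m.
P = ρgψ = 1000 × 9.81 × 105.99 = 1039762 Pa ≈ 1040 kPa.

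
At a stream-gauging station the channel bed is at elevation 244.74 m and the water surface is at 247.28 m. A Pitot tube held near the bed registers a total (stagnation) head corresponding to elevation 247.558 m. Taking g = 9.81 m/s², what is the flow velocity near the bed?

v ≈ 2.34 m/s

Near the bed, under hydrostatic conditions, the piezometric head (z + ψ) equals the free-surface elevation, 247.28 m.
Velocity head = total − piezometric = 247.558 − 247.28 = 0.278 m.
v = √(2g·h_v) = √(2 × 9.81 × 0.278) = 2.34 m/s.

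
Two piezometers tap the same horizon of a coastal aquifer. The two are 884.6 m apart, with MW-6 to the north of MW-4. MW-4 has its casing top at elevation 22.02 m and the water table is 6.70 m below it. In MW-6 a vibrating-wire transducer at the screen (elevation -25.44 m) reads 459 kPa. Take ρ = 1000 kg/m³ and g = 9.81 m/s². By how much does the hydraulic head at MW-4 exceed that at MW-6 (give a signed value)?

Δh ≈ -6.03 m

Total head at MW-4: h = 22.02 − 6.70 = 15.32 m.
Pressure head at MW-6: ψ = P/(ρg) = 459×1000 / (1000 × 9.81) = 46.79 m.
Total head at MW-6: h = z + ψ = -25.44 + 46.79 = 21.35 m.
Head difference: h(MW-4) − h(MW-6) = 15.32 − 21.35 = -6.03 m.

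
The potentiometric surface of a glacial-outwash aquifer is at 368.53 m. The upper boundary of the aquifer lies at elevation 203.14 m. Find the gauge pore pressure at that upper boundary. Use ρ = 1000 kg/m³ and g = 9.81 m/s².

Pressure head at the aquifer top: ψ = h − z = 368.53 − 203.14 = 165.39 m.
P = ρgψ = 1000 × 9.81 × 165.39 = 1622476 Pa ≈ 1620 kPa.

P ≈ 1620 kPa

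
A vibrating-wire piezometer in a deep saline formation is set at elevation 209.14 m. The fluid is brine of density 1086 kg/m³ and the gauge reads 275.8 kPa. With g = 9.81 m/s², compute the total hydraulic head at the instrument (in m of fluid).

h ≈ 235.03 m

ψ = P/(ρg) = 275.8×1000 / (1086 × 9.81) = 25.89 m.
h = z + ψ = 209.14 + 25.89 = 235.03 m.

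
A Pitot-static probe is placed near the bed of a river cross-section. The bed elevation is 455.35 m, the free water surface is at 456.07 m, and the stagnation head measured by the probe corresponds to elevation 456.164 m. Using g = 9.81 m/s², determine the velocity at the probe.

Near the bed, under hydrostatic conditions, the piezometric head (z + ψ) equals the free-surface elevation, 456.07 m.
Velocity head = total − piezometric = 456.164 − 456.07 = 0.094 m.
v = √(2g·h_v) = √(2 × 9.81 × 0.094) = 1.36 m/s.

v ≈ 1.36 m/s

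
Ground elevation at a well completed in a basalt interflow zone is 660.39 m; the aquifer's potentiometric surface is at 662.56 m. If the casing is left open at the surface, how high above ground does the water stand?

≈ 2.17 m above ground

Water rises to the potentiometric surface, so the rise above ground = 662.56 − 660.39 = 2.17 m.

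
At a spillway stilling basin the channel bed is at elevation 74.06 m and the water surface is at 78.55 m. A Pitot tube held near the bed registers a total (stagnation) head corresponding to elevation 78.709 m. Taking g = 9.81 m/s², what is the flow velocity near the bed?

v ≈ 1.77 m/s

Near the bed, under hydrostatic conditions, the piezometric head (z + ψ) equals the free-surface elevation, 78.55 m.
Velocity head = total − piezometric = 78.709 − 78.55 = 0.159 m.
v = √(2g·h_v) = √(2 × 9.81 × 0.159) = 1.77 m/s.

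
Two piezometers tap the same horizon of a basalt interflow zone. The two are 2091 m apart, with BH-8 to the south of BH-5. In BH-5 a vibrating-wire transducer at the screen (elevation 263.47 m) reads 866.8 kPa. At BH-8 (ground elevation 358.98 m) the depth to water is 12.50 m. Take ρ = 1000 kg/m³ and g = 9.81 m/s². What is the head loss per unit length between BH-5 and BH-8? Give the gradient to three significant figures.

Pressure head at BH-5: ψ = P/(ρg) = 866.8×1000 / (1000 × 9.81) = 88.36 m.
Total head at BH-5: h = z + ψ = 263.47 + 88.36 = 351.83 m.
Total head at BH-8: h = 358.98 − 12.50 = 346.48 m.
Head difference: h(BH-5) − h(BH-8) = 351.83 − 346.48 = 5.35 m.
Hydraulic gradient: i = |Δh| / L = 5.35 / 2091 = 0.00256.

i ≈ 0.00256 m/m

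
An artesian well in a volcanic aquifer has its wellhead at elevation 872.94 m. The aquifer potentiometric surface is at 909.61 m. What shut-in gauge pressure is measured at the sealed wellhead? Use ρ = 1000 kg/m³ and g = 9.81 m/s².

Head above the cap: Δh = 909.61 − 872.94 = 36.67 m.
P = ρgΔh = 1000 × 9.81 × 36.67 = 359733 Pa ≈ 360 kPa.

P ≈ 360 kPa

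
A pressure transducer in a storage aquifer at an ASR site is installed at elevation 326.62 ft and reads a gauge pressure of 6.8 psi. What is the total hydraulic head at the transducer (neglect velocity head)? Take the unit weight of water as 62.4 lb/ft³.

ψ = 144·P/γ = 144 × 6.8 / 62.4 = 15.69 ft.
h = z + ψ = 326.62 + 15.69 = 342.31 ft.

h ≈ 342.31 ft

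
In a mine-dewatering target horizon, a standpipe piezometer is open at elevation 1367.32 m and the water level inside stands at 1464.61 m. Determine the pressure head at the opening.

Total head h = 1464.61 m (the water-surface elevation in the piezometer).
Pressure head ψ = h − z = 1464.61 − 1367.32 = 97.29 m.

ψ ≈ 97.29 m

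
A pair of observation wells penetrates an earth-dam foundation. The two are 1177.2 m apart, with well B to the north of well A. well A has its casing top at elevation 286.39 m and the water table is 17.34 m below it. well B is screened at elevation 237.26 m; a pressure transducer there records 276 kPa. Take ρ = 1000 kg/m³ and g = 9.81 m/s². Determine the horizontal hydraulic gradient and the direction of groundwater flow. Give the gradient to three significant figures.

i ≈ 0.00311; groundwater flows toward the north

Total head at well A: h = 286.39 − 17.34 = 269.05 m.
Pressure head at well B: ψ = P/(ρg) = 276×1000 / (1000 × 9.81) = 28.13 m.
Total head at well B: h = z + ψ = 237.26 + 28.13 = 265.39 m.
Head difference: h(well A) − h(well B) = 269.05 − 265.39 = 3.66 m.
Hydraulic gradient: i = |Δh| / L = 3.66 / 1177.2 = 0.00311.
Flow is from higher to lower head: from well A toward well B, i.e. toward the north.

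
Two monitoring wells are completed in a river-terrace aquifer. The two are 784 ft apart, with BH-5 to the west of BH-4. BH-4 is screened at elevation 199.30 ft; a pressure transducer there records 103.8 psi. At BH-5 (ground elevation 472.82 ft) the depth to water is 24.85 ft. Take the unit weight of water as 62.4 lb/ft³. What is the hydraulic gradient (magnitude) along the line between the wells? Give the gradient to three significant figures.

Pressure head at BH-4: ψ = 144·P/γ = 144 × 103.8 / 62.4 = 239.54 ft.
Total head at BH-4: h = z + ψ = 199.30 + 239.54 = 438.84 ft.
Total head at BH-5: h = 472.82 − 24.85 = 447.97 ft.
Head difference: h(BH-4) − h(BH-5) = 438.84 − 447.97 = -9.13 ft.
Hydraulic gradient: i = |Δh| / L = 9.13 / 784 = 0.0116.

i ≈ 0.0116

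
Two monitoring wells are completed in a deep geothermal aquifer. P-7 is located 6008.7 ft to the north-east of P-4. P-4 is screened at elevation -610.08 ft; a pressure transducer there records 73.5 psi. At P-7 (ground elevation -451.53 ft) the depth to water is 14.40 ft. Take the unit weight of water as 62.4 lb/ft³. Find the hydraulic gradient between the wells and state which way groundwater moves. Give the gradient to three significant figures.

Pressure head at P-4: ψ = 144·P/γ = 144 × 73.5 / 62.4 = 169.62 ft.
Total head at P-4: h = z + ψ = -610.08 + 169.62 = -440.46 ft.
Total head at P-7: h = -451.53 − 14.40 = -465.93 ft.
Head difference: h(P-4) − h(P-7) = -440.46 − (-465.93) = 25.47 ft.
Hydraulic gradient: i = |Δh| / L = 25.47 / 6008.7 = 0.00424.
Flow is from higher to lower head: from P-4 toward P-7, i.e. toward the north-east.

i ≈ 0.00424; groundwater flows toward the north-east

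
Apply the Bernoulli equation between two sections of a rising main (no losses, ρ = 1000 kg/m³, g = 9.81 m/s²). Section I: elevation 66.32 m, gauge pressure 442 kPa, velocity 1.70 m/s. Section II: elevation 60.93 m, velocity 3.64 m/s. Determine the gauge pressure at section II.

Pressure head at I: ψ₁ = P₁/(ρg) = 442×1000 / (1000 × 9.81) = 45.06 m.
Velocity heads: v₁²/2g = 1.70²/19.62 = 0.147 m; v₂²/2g = 3.64²/19.62 = 0.675 m.
Total head H = z₁ + ψ₁ + v₁²/2g = 66.32 + 45.06 + 0.147 = 111.53 m.
ψ₂ = H − z₂ − v₂²/2g = 111.53 − 60.93 − 0.675 = 49.93 m.
P₂ = ρgψ₂ = 1000 × 9.81 × 49.93 ≈ 490 kPa.

P₂ ≈ 490 kPa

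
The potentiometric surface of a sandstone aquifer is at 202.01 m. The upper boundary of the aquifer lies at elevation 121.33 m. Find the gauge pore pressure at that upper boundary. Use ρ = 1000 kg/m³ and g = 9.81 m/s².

Pressure head at the aquifer top: ψ = h − z = 202.01 − 121.33 = 80.68 m.
P = ρgψ = 1000 × 9.81 × 80.68 = 791471 Pa ≈ 791 kPa.

P ≈ 791 kPa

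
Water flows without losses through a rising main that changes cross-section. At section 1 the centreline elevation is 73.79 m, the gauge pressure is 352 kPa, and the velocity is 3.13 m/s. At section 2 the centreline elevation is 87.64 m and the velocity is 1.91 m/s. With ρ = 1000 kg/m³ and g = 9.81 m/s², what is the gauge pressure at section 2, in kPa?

Pressure head at 1: ψ₁ = P₁/(ρg) = 352×1000 / (1000 × 9.81) = 35.88 m.
Velocity heads: v₁²/2g = 3.13²/19.62 = 0.499 m; v₂²/2g = 1.91²/19.62 = 0.186 m.
Total head H = z₁ + ψ₁ + v₁²/2g = 73.79 + 35.88 + 0.499 = 110.17 m.
ψ₂ = H − z₂ − v₂²/2g = 110.17 − 87.64 − 0.186 = 22.34 m.
P₂ = ρgψ₂ = 1000 × 9.81 × 22.34 ≈ 219 kPa.

P₂ ≈ 219 kPa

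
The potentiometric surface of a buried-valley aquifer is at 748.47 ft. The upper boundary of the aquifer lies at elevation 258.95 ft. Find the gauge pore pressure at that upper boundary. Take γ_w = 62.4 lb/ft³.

Pressure head at the aquifer top: ψ = h − z = 748.47 − 258.95 = 489.52 ft.
P = γψ/144 = 62.4 × 489.52 / 144 = 212 psi.

P ≈ 212 psi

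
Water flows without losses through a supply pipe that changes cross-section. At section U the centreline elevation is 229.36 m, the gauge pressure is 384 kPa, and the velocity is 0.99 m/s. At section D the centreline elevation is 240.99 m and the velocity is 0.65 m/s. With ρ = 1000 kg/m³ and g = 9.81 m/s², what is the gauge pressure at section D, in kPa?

P₂ ≈ 270 kPa

Pressure head at U: ψ₁ = P₁/(ρg) = 384×1000 / (1000 × 9.81) = 39.14 m.
Velocity heads: v₁²/2g = 0.99²/19.62 = 0.050 m; v₂²/2g = 0.65²/19.62 = 0.022 m.
Total head H = z₁ + ψ₁ + v₁²/2g = 229.36 + 39.14 + 0.050 = 268.55 m.
ψ₂ = H − z₂ − v₂²/2g = 268.55 − 240.99 − 0.022 = 27.54 m.
P₂ = ρgψ₂ = 1000 × 9.81 × 27.54 ≈ 270 kPa.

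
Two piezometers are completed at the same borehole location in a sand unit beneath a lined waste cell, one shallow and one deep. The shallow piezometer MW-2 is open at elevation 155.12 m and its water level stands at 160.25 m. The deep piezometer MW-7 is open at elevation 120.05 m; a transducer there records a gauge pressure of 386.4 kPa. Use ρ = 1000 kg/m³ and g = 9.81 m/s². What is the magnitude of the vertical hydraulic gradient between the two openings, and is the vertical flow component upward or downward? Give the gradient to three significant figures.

|i_v| ≈ 0.0231; vertical flow is downward

Total head at MW-2: h = 160.25 m (water level in the standpipe).
Pressure head at MW-7: ψ = P/(ρg) = 386.4×1000 / (1000 × 9.81) = 39.39 m.
Total head at MW-7: h = z + ψ = 120.05 + 39.39 = 159.44 m.
Δh = h(MW-2) − h(MW-7) = 160.25 − 159.44 = 0.81 m.
Vertical separation Δz = 155.12 − 120.05 = 35.07 m.
|i_v| = |Δh| / Δz = 0.81 / 35.07 = 0.0231.
Head is higher in the shallow piezometer, so vertical flow is downward (recharge condition).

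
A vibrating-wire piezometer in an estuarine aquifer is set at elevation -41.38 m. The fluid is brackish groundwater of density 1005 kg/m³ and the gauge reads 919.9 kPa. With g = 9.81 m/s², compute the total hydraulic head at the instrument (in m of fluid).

h ≈ 51.93 m

ψ = P/(ρg) = 919.9×1000 / (1005 × 9.81) = 93.31 m.
h = z + ψ = -41.38 + 93.31 = 51.93 m.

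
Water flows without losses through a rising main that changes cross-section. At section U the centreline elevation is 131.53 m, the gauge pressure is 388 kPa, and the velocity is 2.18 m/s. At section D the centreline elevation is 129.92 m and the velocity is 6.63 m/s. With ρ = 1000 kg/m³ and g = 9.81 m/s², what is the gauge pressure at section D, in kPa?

Pressure head at U: ψ₁ = P₁/(ρg) = 388×1000 / (1000 × 9.81) = 39.55 m.
Velocity heads: v₁²/2g = 2.18²/19.62 = 0.242 m; v₂²/2g = 6.63²/19.62 = 2.240 m.
Total head H = z₁ + ψ₁ + v₁²/2g = 131.53 + 39.55 + 0.242 = 171.32 m.
ψ₂ = H − z₂ − v₂²/2g = 171.32 − 129.92 − 2.240 = 39.16 m.
P₂ = ρgψ₂ = 1000 × 9.81 × 39.16 ≈ 384 kPa.

P₂ ≈ 384 kPa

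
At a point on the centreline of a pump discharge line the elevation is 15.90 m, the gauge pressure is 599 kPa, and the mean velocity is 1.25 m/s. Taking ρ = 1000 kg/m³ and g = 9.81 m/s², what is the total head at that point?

Pressure head ψ = P/(ρg) = 599×1000 / (1000 × 9.81) = 61.06 m.
Velocity head = v²/(2g) = 1.25² / (2 × 9.81) = 0.080 m.
h = z + ψ + v²/(2g) = 15.90 + 61.06 + 0.080 = 77.04 m.

h ≈ 77.04 m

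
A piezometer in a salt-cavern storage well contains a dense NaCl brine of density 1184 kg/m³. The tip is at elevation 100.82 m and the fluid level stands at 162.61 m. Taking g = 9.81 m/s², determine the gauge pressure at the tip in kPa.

P ≈ 718 kPa

Pressure head ψ = h − z = 162.61 − 100.82 = 61.79 m.
P = ρgψ = 1184 × 9.81 × 61.79 = 717693 Pa ≈ 718 kPa.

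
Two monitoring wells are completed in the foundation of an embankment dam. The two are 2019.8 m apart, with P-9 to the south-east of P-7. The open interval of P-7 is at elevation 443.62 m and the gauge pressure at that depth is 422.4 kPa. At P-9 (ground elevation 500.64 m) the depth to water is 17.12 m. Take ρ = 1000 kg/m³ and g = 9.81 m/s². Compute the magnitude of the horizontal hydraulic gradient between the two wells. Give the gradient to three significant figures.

Pressure head at P-7: ψ = P/(ρg) = 422.4×1000 / (1000 × 9.81) = 43.06 m.
Total head at P-7: h = z + ψ = 443.62 + 43.06 = 486.68 m.
Total head at P-9: h = 500.64 − 17.12 = 483.52 m.
Head difference: h(P-7) − h(P-9) = 486.68 − 483.52 = 3.16 m.
Hydraulic gradient: i = |Δh| / L = 3.16 / 2019.8 = 0.00156.

i ≈ 0.00156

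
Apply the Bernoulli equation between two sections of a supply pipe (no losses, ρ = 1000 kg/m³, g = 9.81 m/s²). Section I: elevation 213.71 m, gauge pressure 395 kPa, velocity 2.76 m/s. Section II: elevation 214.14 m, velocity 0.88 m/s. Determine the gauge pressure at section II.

P₂ ≈ 394 kPa

Pressure head at I: ψ₁ = P₁/(ρg) = 395×1000 / (1000 × 9.81) = 40.27 m.
Velocity heads: v₁²/2g = 2.76²/19.62 = 0.388 m; v₂²/2g = 0.88²/19.62 = 0.039 m.
Total head H = z₁ + ψ₁ + v₁²/2g = 213.71 + 40.27 + 0.388 = 254.37 m.
ψ₂ = H − z₂ − v₂²/2g = 254.37 − 214.14 − 0.039 = 40.19 m.
P₂ = ρgψ₂ = 1000 × 9.81 × 40.19 ≈ 394 kPa.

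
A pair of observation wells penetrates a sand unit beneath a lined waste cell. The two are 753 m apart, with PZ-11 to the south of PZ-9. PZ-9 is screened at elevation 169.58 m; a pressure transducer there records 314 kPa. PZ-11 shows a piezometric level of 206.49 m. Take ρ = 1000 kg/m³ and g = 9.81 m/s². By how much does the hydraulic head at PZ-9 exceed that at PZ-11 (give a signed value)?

Δh ≈ -4.90 m

Pressure head at PZ-9: ψ = P/(ρg) = 314×1000 / (1000 × 9.81) = 32.01 m.
Total head at PZ-9: h = z + ψ = 169.58 + 32.01 = 201.59 m.
Total head at PZ-11: h = 206.49 m (water level in the piezometer is the total head).
Head difference: h(PZ-9) − h(PZ-11) = 201.59 − 206.49 = -4.90 m.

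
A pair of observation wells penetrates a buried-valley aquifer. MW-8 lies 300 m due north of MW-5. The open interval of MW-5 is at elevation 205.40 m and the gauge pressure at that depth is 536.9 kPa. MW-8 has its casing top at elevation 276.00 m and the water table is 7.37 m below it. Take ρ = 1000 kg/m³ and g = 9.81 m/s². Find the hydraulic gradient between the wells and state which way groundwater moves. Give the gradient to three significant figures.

Pressure head at MW-5: ψ = P/(ρg) = 536.9×1000 / (1000 × 9.81) = 54.73 m.
Total head at MW-5: h = z + ψ = 205.40 + 54.73 = 260.13 m.
Total head at MW-8: h = 276.00 − 7.37 = 268.63 m.
Head difference: h(MW-5) − h(MW-8) = 260.13 − 268.63 = -8.50 m.
Hydraulic gradient: i = |Δh| / L = 8.50 / 300 = 0.0283.
Flow is from higher to lower head: from MW-8 toward MW-5, i.e. toward the south.

i ≈ 0.0283; groundwater flows toward the south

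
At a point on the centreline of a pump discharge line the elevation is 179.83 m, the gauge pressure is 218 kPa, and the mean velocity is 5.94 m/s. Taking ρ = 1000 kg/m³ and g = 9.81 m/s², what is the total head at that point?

h ≈ 203.85 m

Pressure head ψ = P/(ρg) = 218×1000 / (1000 × 9.81) = 22.22 m.
Velocity head = v²/(2g) = 5.94² / (2 × 9.81) = 1.798 m.
h = z + ψ + v²/(2g) = 179.83 + 22.22 + 1.798 = 203.85 m.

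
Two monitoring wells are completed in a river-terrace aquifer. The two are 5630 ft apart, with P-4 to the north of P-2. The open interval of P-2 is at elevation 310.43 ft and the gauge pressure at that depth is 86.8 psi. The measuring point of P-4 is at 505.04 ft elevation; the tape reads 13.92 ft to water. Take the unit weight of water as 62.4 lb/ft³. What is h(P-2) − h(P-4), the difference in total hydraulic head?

Pressure head at P-2: ψ = 144·P/γ = 144 × 86.8 / 62.4 = 200.31 ft.
Total head at P-2: h = z + ψ = 310.43 + 200.31 = 510.74 ft.
Total head at P-4: h = 505.04 − 13.92 = 491.12 ft.
Head difference: h(P-2) − h(P-4) = 510.74 − 491.12 = 19.62 ft.

Δh ≈ 19.62 ft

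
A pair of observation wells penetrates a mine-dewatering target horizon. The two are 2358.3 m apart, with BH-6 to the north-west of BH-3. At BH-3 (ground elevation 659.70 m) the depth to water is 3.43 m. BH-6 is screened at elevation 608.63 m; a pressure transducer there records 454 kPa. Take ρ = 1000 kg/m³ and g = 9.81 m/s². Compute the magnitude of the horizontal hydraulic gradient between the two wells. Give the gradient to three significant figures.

Total head at BH-3: h = 659.70 − 3.43 = 656.27 m.
Pressure head at BH-6: ψ = P/(ρg) = 454×1000 / (1000 × 9.81) = 46.28 m.
Total head at BH-6: h = z + ψ = 608.63 + 46.28 = 654.91 m.
Head difference: h(BH-3) − h(BH-6) = 656.27 − 654.91 = 1.36 m.
Hydraulic gradient: i = |Δh| / L = 1.36 / 2358.3 = 0.000577.

i ≈ 0.000577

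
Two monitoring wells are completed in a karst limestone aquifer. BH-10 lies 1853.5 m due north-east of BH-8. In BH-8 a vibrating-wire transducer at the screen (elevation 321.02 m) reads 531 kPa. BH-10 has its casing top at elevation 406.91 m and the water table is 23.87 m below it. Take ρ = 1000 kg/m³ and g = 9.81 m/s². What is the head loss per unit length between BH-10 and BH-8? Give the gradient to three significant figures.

Pressure head at BH-8: ψ = P/(ρg) = 531×1000 / (1000 × 9.81) = 54.13 m.
Total head at BH-8: h = z + ψ = 321.02 + 54.13 = 375.15 m.
Total head at BH-10: h = 406.91 − 23.87 = 383.04 m.
Head difference: h(BH-8) − h(BH-10) = 375.15 − 383.04 = -7.89 m.
Hydraulic gradient: i = |Δh| / L = 7.89 / 1853.5 = 0.00426.

i ≈ 0.00426 m/m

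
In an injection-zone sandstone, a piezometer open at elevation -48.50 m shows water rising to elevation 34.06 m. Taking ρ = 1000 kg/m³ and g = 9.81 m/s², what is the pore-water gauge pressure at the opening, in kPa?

Pressure head ψ = h − z = 34.06 − (-48.50) = 82.56 m.
P = ρgψ = 1000 × 9.81 × 82.56 = 809914 Pa ≈ 810 kPa.

P ≈ 810 kPa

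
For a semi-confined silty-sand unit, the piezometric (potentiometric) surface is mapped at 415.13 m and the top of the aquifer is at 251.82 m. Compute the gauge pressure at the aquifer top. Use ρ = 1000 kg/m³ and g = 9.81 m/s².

P ≈ 1600 kPa

Pressure head at the aquifer top: ψ = h − z = 415.13 − 251.82 = 163.31 m.
P = ρgψ = 1000 × 9.81 × 163.31 = 1602071 Pa ≈ 1600 kPa.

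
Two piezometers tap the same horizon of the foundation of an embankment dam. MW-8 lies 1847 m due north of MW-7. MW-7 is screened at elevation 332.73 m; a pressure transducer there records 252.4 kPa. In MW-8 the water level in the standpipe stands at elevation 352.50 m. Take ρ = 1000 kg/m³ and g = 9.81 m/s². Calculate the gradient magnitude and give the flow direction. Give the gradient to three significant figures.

Pressure head at MW-7: ψ = P/(ρg) = 252.4×1000 / (1000 × 9.81) = 25.73 m.
Total head at MW-7: h = z + ψ = 332.73 + 25.73 = 358.46 m.
Total head at MW-8: h = 352.50 m (water level in the piezometer is the total head).
Head difference: h(MW-7) − h(MW-8) = 358.46 − 352.50 = 5.96 m.
Hydraulic gradient: i = |Δh| / L = 5.96 / 1847 = 0.00323.
Flow is from higher to lower head: from MW-7 toward MW-8, i.e. toward the north.

i ≈ 0.00323; groundwater flows toward the north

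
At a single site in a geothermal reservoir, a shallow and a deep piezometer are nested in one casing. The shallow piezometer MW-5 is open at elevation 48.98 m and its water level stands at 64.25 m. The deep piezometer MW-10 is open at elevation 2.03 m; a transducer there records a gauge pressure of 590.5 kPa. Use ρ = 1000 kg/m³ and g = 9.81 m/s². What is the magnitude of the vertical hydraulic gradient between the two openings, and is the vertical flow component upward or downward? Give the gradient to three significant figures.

Total head at MW-5: h = 64.25 m (water level in the standpipe).
Pressure head at MW-10: ψ = P/(ρg) = 590.5×1000 / (1000 × 9.81) = 60.19 m.
Total head at MW-10: h = z + ψ = 2.03 + 60.19 = 62.22 m.
Δh = h(MW-5) − h(MW-10) = 64.25 − 62.22 = 2.03 m.
Vertical separation Δz = 48.98 − 2.03 = 46.95 m.
|i_v| = |Δh| / Δz = 2.03 / 46.95 = 0.0432.
Head is higher in the shallow piezometer, so vertical flow is downward (recharge condition).

|i_v| ≈ 0.0432; vertical flow is downward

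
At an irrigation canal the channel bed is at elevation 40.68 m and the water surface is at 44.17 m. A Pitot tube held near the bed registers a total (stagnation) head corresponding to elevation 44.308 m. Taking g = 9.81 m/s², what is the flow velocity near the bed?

Near the bed, under hydrostatic conditions, the piezometric head (z + ψ) equals the free-surface elevation, 44.17 m.
Velocity head = total − piezometric = 44.308 − 44.17 = 0.138 m.
v = √(2g·h_v) = √(2 × 9.81 × 0.138) = 1.65 m/s.

v ≈ 1.65 m/s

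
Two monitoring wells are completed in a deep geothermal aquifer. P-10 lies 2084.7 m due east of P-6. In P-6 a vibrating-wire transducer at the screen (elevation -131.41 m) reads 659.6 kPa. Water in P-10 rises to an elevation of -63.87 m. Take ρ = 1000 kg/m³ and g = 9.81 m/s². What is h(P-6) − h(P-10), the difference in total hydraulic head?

Pressure head at P-6: ψ = P/(ρg) = 659.6×1000 / (1000 × 9.81) = 67.24 m.
Total head at P-6: h = z + ψ = -131.41 + 67.24 = -64.17 m.
Total head at P-10: h = -63.87 m (water level in the piezometer is the total head).
Head difference: h(P-6) − h(P-10) = -64.17 − (-63.87) = -0.30 m.

Δh ≈ -0.30 m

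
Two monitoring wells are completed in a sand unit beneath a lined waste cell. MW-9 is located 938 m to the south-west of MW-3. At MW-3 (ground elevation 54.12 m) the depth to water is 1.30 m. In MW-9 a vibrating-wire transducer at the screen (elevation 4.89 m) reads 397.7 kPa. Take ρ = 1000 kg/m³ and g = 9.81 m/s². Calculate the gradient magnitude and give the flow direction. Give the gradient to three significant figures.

Total head at MW-3: h = 54.12 − 1.30 = 52.82 m.
Pressure head at MW-9: ψ = P/(ρg) = 397.7×1000 / (1000 × 9.81) = 40.54 m.
Total head at MW-9: h = z + ψ = 4.89 + 40.54 = 45.43 m.
Head difference: h(MW-3) − h(MW-9) = 52.82 − 45.43 = 7.39 m.
Hydraulic gradient: i = |Δh| / L = 7.39 / 938 = 0.00788.
Flow is from higher to lower head: from MW-3 toward MW-9, i.e. toward the south-west.

i ≈ 0.00788; groundwater flows toward the south-west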